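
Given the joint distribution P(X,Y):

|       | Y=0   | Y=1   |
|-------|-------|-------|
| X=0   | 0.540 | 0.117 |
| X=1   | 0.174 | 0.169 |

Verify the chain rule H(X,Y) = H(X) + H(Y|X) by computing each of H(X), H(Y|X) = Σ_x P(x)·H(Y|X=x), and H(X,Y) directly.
H(X) = 0.9277 bits, H(Y|X) = 0.7870 bits, H(X,Y) = 1.7147 bits

Marginal of X (row sums):
  P(X=0) = 0.540 + 0.117 = 0.657
  P(X=1) = 0.174 + 0.169 = 0.343
H(X) = -[0.657·log₂(0.657) + 0.343·log₂(0.343)]
  = 0.3982 + 0.5295 = 0.9277 bits

H(Y|X) = Σ_x P(x)·H(Y|X=x):
  X=0: P(X=0) = 0.657, P(Y|X=0) = (60/73, 13/73) → H(Y|X=0) = 0.6759
  X=1: P(X=1) = 0.343, P(Y|X=1) = (174/343, 169/343) → H(Y|X=1) = 0.9998
H(Y|X) = 0.657·0.6759 + 0.343·0.9998 = 0.7870 bits

H(X,Y) = -Σ_{x,y} P(x,y) log₂ P(x,y). Per-cell terms -P(x,y)·log₂P(x,y):
  X=0: 0.4800, 0.3622
  X=1: 0.4390, 0.4335
Sum of the 4 terms: H(X,Y) = 1.7147 bits

Chain rule check:
  H(X) + H(Y|X) = 0.9277 + 0.7870 = 1.7147 bits
  H(X,Y) = 1.7147 bits
✓ Chain rule verified.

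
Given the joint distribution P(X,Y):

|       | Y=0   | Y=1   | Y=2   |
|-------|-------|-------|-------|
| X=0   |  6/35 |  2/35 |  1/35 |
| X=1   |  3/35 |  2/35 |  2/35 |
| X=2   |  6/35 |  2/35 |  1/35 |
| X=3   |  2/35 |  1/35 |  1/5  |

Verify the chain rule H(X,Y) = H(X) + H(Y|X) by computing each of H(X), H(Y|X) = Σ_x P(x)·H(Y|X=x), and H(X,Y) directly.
H(X) = 1.9884 bits, H(Y|X) = 1.2715 bits, H(X,Y) = 3.2600 bits

Marginal of X (row sums):
  P(X=0) = 6/35 + 2/35 + 1/35 = 9/35
  P(X=1) = 3/35 + 2/35 + 2/35 = 1/5
  P(X=2) = 6/35 + 2/35 + 1/35 = 9/35
  P(X=3) = 2/35 + 1/35 + 1/5 = 2/7
H(X) = -[(9/35)·log₂(9/35) + (1/5)·log₂(1/5) + (9/35)·log₂(9/35) + (2/7)·log₂(2/7)]
  = 0.50383 + 0.46439 + 0.50383 + 0.51639 = 1.9884 bits

H(Y|X) = Σ_x P(x)·H(Y|X=x):
  X=0: P(X=0) = 9/35, P(Y|X=0) = (2/3, 2/9, 1/9) → H(Y|X=0) = 1.22439
  X=1: P(X=1) = 1/5, P(Y|X=1) = (3/7, 2/7, 2/7) → H(Y|X=1) = 1.55666
  X=2: P(X=2) = 9/35, P(Y|X=2) = (2/3, 2/9, 1/9) → H(Y|X=2) = 1.22439
  X=3: P(X=3) = 2/7, P(Y|X=3) = (1/5, 1/10, 7/10) → H(Y|X=3) = 1.15678
H(Y|X) = (9/35)·1.22439 + (1/5)·1.55666 + (9/35)·1.22439 + (2/7)·1.15678 = 1.2715 bits

H(X,Y) = -Σ_{x,y} P(x,y) log₂ P(x,y). Per-cell terms -P(x,y)·log₂P(x,y):
  X=0: 0.43617, 0.23596, 0.14655
  X=1: 0.30380, 0.23596, 0.23596
  X=2: 0.43617, 0.23596, 0.14655
  X=3: 0.23596, 0.14655, 0.46439
Sum of the 12 terms: H(X,Y) = 3.2600 bits

Chain rule check:
  H(X) + H(Y|X) = 1.9884 + 1.2715 = 3.2599 bits
  H(X,Y) = 3.2600 bits
✓ Chain rule verified (Δ = 0.0001 is 4-dp rounding noise: each of the three values was rounded independently).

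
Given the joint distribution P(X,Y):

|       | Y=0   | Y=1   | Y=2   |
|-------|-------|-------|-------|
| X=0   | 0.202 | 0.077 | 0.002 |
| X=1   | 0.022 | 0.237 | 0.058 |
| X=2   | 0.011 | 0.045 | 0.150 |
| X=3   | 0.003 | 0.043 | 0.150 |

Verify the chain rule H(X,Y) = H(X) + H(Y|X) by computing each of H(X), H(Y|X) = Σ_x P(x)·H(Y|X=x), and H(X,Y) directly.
H(X) = 1.9704 bits, H(Y|X) = 0.9645 bits, H(X,Y) = 2.9349 bits

Marginal of X (row sums):
  P(X=0) = 0.202 + 0.077 + 0.002 = 0.281
  P(X=1) = 0.022 + 0.237 + 0.058 = 0.317
  P(X=2) = 0.011 + 0.045 + 0.150 = 0.206
  P(X=3) = 0.003 + 0.043 + 0.150 = 0.196
H(X) = -[0.281·log₂(0.281) + 0.317·log₂(0.317) + 0.206·log₂(0.206) + 0.196·log₂(0.196)]
  = 0.514612 + 0.525410 + 0.469532 + 0.460811 = 1.9704 bits

H(Y|X) = Σ_x P(x)·H(Y|X=x):
  X=0: P(X=0) = 0.281, P(Y|X=0) = (202/281, 77/281, 2/281) → H(Y|X=0) = 0.904884
  X=1: P(X=1) = 0.317, P(Y|X=1) = (22/317, 237/317, 58/317) → H(Y|X=1) = 1.029151
  X=2: P(X=2) = 0.206, P(Y|X=2) = (11/206, 45/206, 75/103) → H(Y|X=2) = 1.038394
  X=3: P(X=3) = 0.196, P(Y|X=3) = (3/196, 43/196, 75/98) → H(Y|X=3) = 0.867735
H(Y|X) = 0.281·0.904884 + 0.317·1.029151 + 0.206·1.038394 + 0.196·0.867735 = 0.9645 bits

H(X,Y) = -Σ_{x,y} P(x,y) log₂ P(x,y). Per-cell terms -P(x,y)·log₂P(x,y):
  X=0: 0.466130, 0.284823, 0.017932
  X=1: 0.121140, 0.492259, 0.238253
  X=2: 0.071570, 0.201327, 0.410545
  X=3: 0.025142, 0.195199, 0.410545
Sum of the 12 terms: H(X,Y) = 2.9349 bits

Chain rule check:
  H(X) + H(Y|X) = 1.9704 + 0.9645 = 2.9349 bits
  H(X,Y) = 2.9349 bits
✓ Chain rule verified.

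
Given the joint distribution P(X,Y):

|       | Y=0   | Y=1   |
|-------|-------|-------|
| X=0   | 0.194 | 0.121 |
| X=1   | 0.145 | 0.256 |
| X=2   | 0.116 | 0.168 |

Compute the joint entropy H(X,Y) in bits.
2.5277 bits

H(X,Y) = -Σ_{x,y} P(x,y) log₂ P(x,y). Per-cell terms -P(x,y)·log₂P(x,y):
  X=0: 0.4590, 0.3687
  X=1: 0.4040, 0.5032
  X=2: 0.3605, 0.4323
Sum of the 6 terms: H(X,Y) = 2.5277 bits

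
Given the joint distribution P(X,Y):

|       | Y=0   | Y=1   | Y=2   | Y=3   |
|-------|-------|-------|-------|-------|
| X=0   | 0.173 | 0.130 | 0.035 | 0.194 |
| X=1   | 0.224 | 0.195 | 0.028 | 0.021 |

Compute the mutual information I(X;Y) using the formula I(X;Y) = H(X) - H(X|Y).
0.1275 bits

I(X;Y) = H(X) - H(X|Y)

Marginal of X (row sums):
  P(X=0) = 0.173 + 0.130 + 0.035 + 0.194 = 0.532
  P(X=1) = 0.224 + 0.195 + 0.028 + 0.021 = 0.468
H(X) = -[0.532·log₂(0.532) + 0.468·log₂(0.468)]
  = 0.484387 + 0.512656 = 0.99704 bits

Marginal of Y (column sums):
  P(Y=0) = 0.173 + 0.224 = 0.397
  P(Y=1) = 0.130 + 0.195 = 0.325
  P(Y=2) = 0.035 + 0.028 = 0.063
  P(Y=3) = 0.194 + 0.021 = 0.215
H(X|Y) = Σ_y P(y)·H(X|Y=y):
  Y=0: P(Y=0) = 0.397, P(X|Y=0) = (173/397, 224/397) → H(X|Y=0) = 0.988063
  Y=1: P(Y=1) = 0.325, P(X|Y=1) = (2/5, 3/5) → H(X|Y=1) = 0.970951
  Y=2: P(Y=2) = 0.063, P(X|Y=2) = (5/9, 4/9) → H(X|Y=2) = 0.991076
  Y=3: P(Y=3) = 0.215, P(X|Y=3) = (194/215, 21/215) → H(X|Y=3) = 0.461580
H(X|Y) = 0.397·0.988063 + 0.325·0.970951 + 0.063·0.991076 + 0.215·0.461580 = 0.86950 bits

I(X;Y) = H(X) - H(X|Y) = 0.99704 - 0.86950 = 0.1275 bits

Cross-check via I(X;Y) = H(X) + H(Y) - H(X,Y): computing H(Y) from the column sums and H(X,Y) from the 8 cells in the same way gives H(Y) = 1.78416 bits and H(X,Y) = 2.65366 bits, so
I(X;Y) = 0.99704 + 1.78416 - 2.65366 = 0.1275 bits ✓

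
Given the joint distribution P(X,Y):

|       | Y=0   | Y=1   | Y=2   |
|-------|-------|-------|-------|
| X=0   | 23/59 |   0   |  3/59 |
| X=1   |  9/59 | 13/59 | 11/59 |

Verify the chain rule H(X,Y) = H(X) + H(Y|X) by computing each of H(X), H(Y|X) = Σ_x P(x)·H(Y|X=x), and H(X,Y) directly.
H(X) = 0.9898 bits, H(Y|X) = 1.1049 bits, H(X,Y) = 2.0948 bits

Marginal of X (row sums):
  P(X=0) = 23/59 + 0 + 3/59 = 26/59
  P(X=1) = 9/59 + 13/59 + 11/59 = 33/59
H(X) = -[(26/59)·log₂(26/59) + (33/59)·log₂(33/59)]
  = 0.5209710 + 0.4688511 = 0.9898 bits

H(Y|X) = Σ_x P(x)·H(Y|X=x):
  X=0: P(X=0) = 26/59, P(Y|X=0) = (23/26, 0, 3/26) → H(Y|X=0) = 0.5159469
  X=1: P(X=1) = 33/59, P(Y|X=1) = (3/11, 13/33, 1/3) → H(Y|X=1) = 1.5689763
H(Y|X) = (26/59)·0.5159469 + (33/59)·1.5689763 = 1.1049 bits

H(X,Y) = -Σ_{x,y} P(x,y) log₂ P(x,y). Per-cell terms -P(x,y)·log₂P(x,y):
  X=0: 0.5298113, 0.0000000, 0.2185261
  X=1: 0.4138044, 0.4808245, 0.4517852
  (cells with P = 0 contribute 0)
Sum of the 6 terms: H(X,Y) = 2.0948 bits

Chain rule check:
  H(X) + H(Y|X) = 0.9898 + 1.1049 = 2.0947 bits
  H(X,Y) = 2.0948 bits
✓ Chain rule verified (Δ = 0.0001 is 4-dp rounding noise: each of the three values was rounded independently).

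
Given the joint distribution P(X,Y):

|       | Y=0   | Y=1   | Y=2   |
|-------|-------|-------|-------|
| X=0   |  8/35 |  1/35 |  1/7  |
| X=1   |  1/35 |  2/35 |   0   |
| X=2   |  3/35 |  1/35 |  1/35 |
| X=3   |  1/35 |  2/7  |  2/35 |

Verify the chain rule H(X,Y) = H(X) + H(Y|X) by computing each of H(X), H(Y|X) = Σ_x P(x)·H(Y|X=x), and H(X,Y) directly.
H(X) = 1.7643 bits, H(Y|X) = 1.1483 bits, H(X,Y) = 2.9126 bits

Marginal of X (row sums):
  P(X=0) = 8/35 + 1/35 + 1/7 = 2/5
  P(X=1) = 1/35 + 2/35 + 0 = 3/35
  P(X=2) = 3/35 + 1/35 + 1/35 = 1/7
  P(X=3) = 1/35 + 2/7 + 2/35 = 13/35
H(X) = -[(2/5)·log₂(2/5) + (3/35)·log₂(3/35) + (1/7)·log₂(1/7) + (13/35)·log₂(13/35)]
  = 0.52877 + 0.30380 + 0.40105 + 0.53071 = 1.7643 bits

H(Y|X) = Σ_x P(x)·H(Y|X=x):
  X=0: P(X=0) = 2/5, P(Y|X=0) = (4/7, 1/14, 5/14) → H(Y|X=0) = 1.26381
  X=1: P(X=1) = 3/35, P(Y|X=1) = (1/3, 2/3, 0) → H(Y|X=1) = 0.91830
  X=2: P(X=2) = 1/7, P(Y|X=2) = (3/5, 1/5, 1/5) → H(Y|X=2) = 1.37095
  X=3: P(X=3) = 13/35, P(Y|X=3) = (1/13, 10/13, 2/13) → H(Y|X=3) = 0.99126
H(Y|X) = (2/5)·1.26381 + (3/35)·0.91830 + (1/7)·1.37095 + (13/35)·0.99126 = 1.1483 bits

H(X,Y) = -Σ_{x,y} P(x,y) log₂ P(x,y). Per-cell terms -P(x,y)·log₂P(x,y):
  X=0: 0.48669, 0.14655, 0.40105
  X=1: 0.14655, 0.23596, 0.00000
  X=2: 0.30380, 0.14655, 0.14655
  X=3: 0.14655, 0.51639, 0.23596
  (cells with P = 0 contribute 0)
Sum of the 12 terms: H(X,Y) = 2.9126 bits

Chain rule check:
  H(X) + H(Y|X) = 1.7643 + 1.1483 = 2.9126 bits
  H(X,Y) = 2.9126 bits
✓ Chain rule verified.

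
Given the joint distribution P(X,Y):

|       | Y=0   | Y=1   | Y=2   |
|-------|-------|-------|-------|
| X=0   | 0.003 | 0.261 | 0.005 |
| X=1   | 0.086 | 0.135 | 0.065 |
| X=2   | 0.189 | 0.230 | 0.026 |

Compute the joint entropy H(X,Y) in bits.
2.5987 bits

H(X,Y) = -Σ_{x,y} P(x,y) log₂ P(x,y). Per-cell terms -P(x,y)·log₂P(x,y):
  X=0: 0.0251, 0.5058, 0.0382
  X=1: 0.3044, 0.3900, 0.2563
  X=2: 0.4543, 0.4877, 0.1369
Sum of the 9 terms: H(X,Y) = 2.5987 bits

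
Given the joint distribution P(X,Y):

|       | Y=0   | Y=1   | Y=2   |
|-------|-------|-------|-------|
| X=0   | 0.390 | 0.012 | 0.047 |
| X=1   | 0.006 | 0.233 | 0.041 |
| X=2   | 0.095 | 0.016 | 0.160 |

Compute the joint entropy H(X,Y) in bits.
2.3777 bits

H(X,Y) = -Σ_{x,y} P(x,y) log₂ P(x,y). Per-cell terms -P(x,y)·log₂P(x,y):
  X=0: 0.5298, 0.0766, 0.2073
  X=1: 0.0443, 0.4897, 0.1889
  X=2: 0.3226, 0.0955, 0.4230
Sum of the 9 terms: H(X,Y) = 2.3777 bits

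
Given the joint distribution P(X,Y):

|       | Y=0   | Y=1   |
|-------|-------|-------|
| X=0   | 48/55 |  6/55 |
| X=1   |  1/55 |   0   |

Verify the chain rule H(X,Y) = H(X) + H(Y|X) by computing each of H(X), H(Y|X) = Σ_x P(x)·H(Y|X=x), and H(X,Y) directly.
H(X) = 0.1311 bits, H(Y|X) = 0.4941 bits, H(X,Y) = 0.6252 bits

Marginal of X (row sums):
  P(X=0) = 48/55 + 6/55 = 54/55
  P(X=1) = 1/55 + 0 = 1/55
H(X) = -[(54/55)·log₂(54/55) + (1/55)·log₂(1/55)]
  = 0.0260 + 0.1051 = 0.1311 bits

H(Y|X) = Σ_x P(x)·H(Y|X=x):
  X=0: P(X=0) = 54/55, P(Y|X=0) = (8/9, 1/9) → H(Y|X=0) = 0.5033
  X=1: P(X=1) = 1/55, P(Y|X=1) = (1, 0) → H(Y|X=1) = 0.0000
H(Y|X) = (54/55)·0.5033 + (1/55)·0.0000 = 0.4941 bits

H(X,Y) = -Σ_{x,y} P(x,y) log₂ P(x,y). Per-cell terms -P(x,y)·log₂P(x,y):
  X=0: 0.1714, 0.3487
  X=1: 0.1051, 0.0000
  (cells with P = 0 contribute 0)
Sum of the 4 terms: H(X,Y) = 0.6252 bits

Chain rule check:
  H(X) + H(Y|X) = 0.1311 + 0.4941 = 0.6252 bits
  H(X,Y) = 0.6252 bits
✓ Chain rule verified.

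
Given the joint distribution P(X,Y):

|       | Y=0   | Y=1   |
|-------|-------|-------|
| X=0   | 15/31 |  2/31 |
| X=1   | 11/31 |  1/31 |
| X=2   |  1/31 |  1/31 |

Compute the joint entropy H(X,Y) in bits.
1.7717 bits

H(X,Y) = -Σ_{x,y} P(x,y) log₂ P(x,y). Per-cell terms -P(x,y)·log₂P(x,y):
  X=0: 0.5068, 0.2551
  X=1: 0.5304, 0.1598
  X=2: 0.1598, 0.1598
Sum of the 6 terms: H(X,Y) = 1.7717 bits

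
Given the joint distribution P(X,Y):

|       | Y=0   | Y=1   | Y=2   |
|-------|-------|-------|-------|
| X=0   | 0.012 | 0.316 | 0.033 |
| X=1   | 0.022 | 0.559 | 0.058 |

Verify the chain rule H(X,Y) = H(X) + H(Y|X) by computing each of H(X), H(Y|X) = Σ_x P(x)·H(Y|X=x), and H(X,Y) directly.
H(X) = 0.9435 bits, H(Y|X) = 0.6491 bits, H(X,Y) = 1.5926 bits

Marginal of X (row sums):
  P(X=0) = 0.012 + 0.316 + 0.033 = 0.361
  P(X=1) = 0.022 + 0.559 + 0.058 = 0.639
H(X) = -[0.361·log₂(0.361) + 0.639·log₂(0.639)]
  = 0.5306 + 0.4129 = 0.9435 bits

H(Y|X) = Σ_x P(x)·H(Y|X=x):
  X=0: P(X=0) = 0.361, P(Y|X=0) = (12/361, 316/361, 33/361) → H(Y|X=0) = 0.6469
  X=1: P(X=1) = 0.639, P(Y|X=1) = (22/639, 559/639, 58/639) → H(Y|X=1) = 0.6503
H(Y|X) = 0.361·0.6469 + 0.639·0.6503 = 0.6491 bits

H(X,Y) = -Σ_{x,y} P(x,y) log₂ P(x,y). Per-cell terms -P(x,y)·log₂P(x,y):
  X=0: 0.0766, 0.5252, 0.1624
  X=1: 0.1211, 0.4690, 0.2383
Sum of the 6 terms: H(X,Y) = 1.5926 bits

Chain rule check:
  H(X) + H(Y|X) = 0.9435 + 0.6491 = 1.5926 bits
  H(X,Y) = 1.5926 bits
✓ Chain rule verified.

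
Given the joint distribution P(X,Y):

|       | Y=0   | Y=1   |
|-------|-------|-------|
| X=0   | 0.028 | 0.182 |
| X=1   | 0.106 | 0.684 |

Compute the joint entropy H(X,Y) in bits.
1.3098 bits

H(X,Y) = -Σ_{x,y} P(x,y) log₂ P(x,y). Per-cell terms -P(x,y)·log₂P(x,y):
  X=0: 0.1444, 0.4474
  X=1: 0.3432, 0.3748
Sum of the 4 terms: H(X,Y) = 1.3098 bits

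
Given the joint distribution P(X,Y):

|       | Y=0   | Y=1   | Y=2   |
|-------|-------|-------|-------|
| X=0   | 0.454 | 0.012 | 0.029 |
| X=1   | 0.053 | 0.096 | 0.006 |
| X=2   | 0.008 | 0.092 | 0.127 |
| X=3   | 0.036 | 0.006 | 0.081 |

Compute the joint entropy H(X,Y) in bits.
2.5965 bits

H(X,Y) = -Σ_{x,y} P(x,y) log₂ P(x,y). Per-cell terms -P(x,y)·log₂P(x,y):
  X=0: 0.51721, 0.07657, 0.14813
  X=1: 0.22461, 0.32456, 0.04428
  X=2: 0.05573, 0.31668, 0.37809
  X=3: 0.17265, 0.04428, 0.29370
Sum of the 12 terms: H(X,Y) = 2.5965 bits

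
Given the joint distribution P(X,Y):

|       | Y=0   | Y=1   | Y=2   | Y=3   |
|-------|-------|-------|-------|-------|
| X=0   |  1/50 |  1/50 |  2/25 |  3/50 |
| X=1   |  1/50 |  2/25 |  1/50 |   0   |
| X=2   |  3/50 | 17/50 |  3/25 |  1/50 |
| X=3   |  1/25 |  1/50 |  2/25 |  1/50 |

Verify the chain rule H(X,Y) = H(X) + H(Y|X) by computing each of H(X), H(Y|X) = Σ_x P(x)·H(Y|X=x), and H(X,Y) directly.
H(X) = 1.7154 bits, H(Y|X) = 1.5183 bits, H(X,Y) = 3.2337 bits

Marginal of X (row sums):
  P(X=0) = 1/50 + 1/50 + 2/25 + 3/50 = 9/50
  P(X=1) = 1/50 + 2/25 + 1/50 + 0 = 3/25
  P(X=2) = 3/50 + 17/50 + 3/25 + 1/50 = 27/50
  P(X=3) = 1/25 + 1/50 + 2/25 + 1/50 = 4/25
H(X) = -[(9/50)·log₂(9/50) + (3/25)·log₂(3/25) + (27/50)·log₂(27/50) + (4/25)·log₂(4/25)]
  = 0.44531 + 0.36707 + 0.48004 + 0.42302 = 1.7154 bits

H(Y|X) = Σ_x P(x)·H(Y|X=x):
  X=0: P(X=0) = 9/50, P(Y|X=0) = (1/9, 1/9, 4/9, 1/3) → H(Y|X=0) = 1.75272
  X=1: P(X=1) = 3/25, P(Y|X=1) = (1/6, 2/3, 1/6, 0) → H(Y|X=1) = 1.25163
  X=2: P(X=2) = 27/50, P(Y|X=2) = (1/9, 17/27, 2/9, 1/27) → H(Y|X=2) = 1.43076
  X=3: P(X=3) = 4/25, P(Y|X=3) = (1/4, 1/8, 1/2, 1/8) → H(Y|X=3) = 1.75000
H(Y|X) = (9/50)·1.75272 + (3/25)·1.25163 + (27/50)·1.43076 + (4/25)·1.75000 = 1.5183 bits

H(X,Y) = -Σ_{x,y} P(x,y) log₂ P(x,y). Per-cell terms -P(x,y)·log₂P(x,y):
  X=0: 0.11288, 0.11288, 0.29151, 0.24353
  X=1: 0.11288, 0.29151, 0.11288, 0.00000
  X=2: 0.24353, 0.52917, 0.36707, 0.11288
  X=3: 0.18575, 0.11288, 0.29151, 0.11288
  (cells with P = 0 contribute 0)
Sum of the 16 terms: H(X,Y) = 3.2337 bits

Chain rule check:
  H(X) + H(Y|X) = 1.7154 + 1.5183 = 3.2337 bits
  H(X,Y) = 3.2337 bits
✓ Chain rule verified.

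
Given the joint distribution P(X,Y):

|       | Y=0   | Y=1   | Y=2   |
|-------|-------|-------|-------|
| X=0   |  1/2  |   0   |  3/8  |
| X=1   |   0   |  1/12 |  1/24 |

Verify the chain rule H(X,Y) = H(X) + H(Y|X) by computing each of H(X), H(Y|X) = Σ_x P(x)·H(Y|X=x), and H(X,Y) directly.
H(X) = 0.5436 bits, H(Y|X) = 0.9769 bits, H(X,Y) = 1.5204 bits

Marginal of X (row sums):
  P(X=0) = 1/2 + 0 + 3/8 = 7/8
  P(X=1) = 0 + 1/12 + 1/24 = 1/8
H(X) = -[(7/8)·log₂(7/8) + (1/8)·log₂(1/8)]
  = 0.16856 + 0.37500 = 0.5436 bits

H(Y|X) = Σ_x P(x)·H(Y|X=x):
  X=0: P(X=0) = 7/8, P(Y|X=0) = (4/7, 0, 3/7) → H(Y|X=0) = 0.98523
  X=1: P(X=1) = 1/8, P(Y|X=1) = (0, 2/3, 1/3) → H(Y|X=1) = 0.91830
H(Y|X) = (7/8)·0.98523 + (1/8)·0.91830 = 0.9769 bits

H(X,Y) = -Σ_{x,y} P(x,y) log₂ P(x,y). Per-cell terms -P(x,y)·log₂P(x,y):
  X=0: 0.50000, 0.00000, 0.53064
  X=1: 0.00000, 0.29875, 0.19104
  (cells with P = 0 contribute 0)
Sum of the 6 terms: H(X,Y) = 1.5204 bits

Chain rule check:
  H(X) + H(Y|X) = 0.5436 + 0.9769 = 1.5205 bits
  H(X,Y) = 1.5204 bits
✓ Chain rule verified (Δ = 0.0001 is 4-dp rounding noise: each of the three values was rounded independently).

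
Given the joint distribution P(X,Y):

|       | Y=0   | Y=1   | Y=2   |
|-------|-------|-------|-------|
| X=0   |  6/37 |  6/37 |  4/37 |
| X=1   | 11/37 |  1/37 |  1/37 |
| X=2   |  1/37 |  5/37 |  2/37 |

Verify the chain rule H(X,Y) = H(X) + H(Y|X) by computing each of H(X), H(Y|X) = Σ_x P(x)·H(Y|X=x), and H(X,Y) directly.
H(X) = 1.5309 bits, H(Y|X) = 1.2276 bits, H(X,Y) = 2.7586 bits

Marginal of X (row sums):
  P(X=0) = 6/37 + 6/37 + 4/37 = 16/37
  P(X=1) = 11/37 + 1/37 + 1/37 = 13/37
  P(X=2) = 1/37 + 5/37 + 2/37 = 8/37
H(X) = -[(16/37)·log₂(16/37) + (13/37)·log₂(13/37) + (8/37)·log₂(8/37)]
  = 0.5230 + 0.5302 + 0.4777 = 1.5309 bits

H(Y|X) = Σ_x P(x)·H(Y|X=x):
  X=0: P(X=0) = 16/37, P(Y|X=0) = (3/8, 3/8, 1/4) → H(Y|X=0) = 1.5613
  X=1: P(X=1) = 13/37, P(Y|X=1) = (11/13, 1/13, 1/13) → H(Y|X=1) = 0.7732
  X=2: P(X=2) = 8/37, P(Y|X=2) = (1/8, 5/8, 1/4) → H(Y|X=2) = 1.2988
H(Y|X) = (16/37)·1.5613 + (13/37)·0.7732 + (8/37)·1.2988 = 1.2276 bits

H(X,Y) = -Σ_{x,y} P(x,y) log₂ P(x,y). Per-cell terms -P(x,y)·log₂P(x,y):
  X=0: 0.4256, 0.4256, 0.3470
  X=1: 0.5203, 0.1408, 0.1408
  X=2: 0.1408, 0.3902, 0.2275
Sum of the 9 terms: H(X,Y) = 2.7586 bits

Chain rule check:
  H(X) + H(Y|X) = 1.5309 + 1.2276 = 2.7585 bits
  H(X,Y) = 2.7586 bits
✓ Chain rule verified (Δ = 0.0001 is 4-dp rounding noise: each of the three values was rounded independently).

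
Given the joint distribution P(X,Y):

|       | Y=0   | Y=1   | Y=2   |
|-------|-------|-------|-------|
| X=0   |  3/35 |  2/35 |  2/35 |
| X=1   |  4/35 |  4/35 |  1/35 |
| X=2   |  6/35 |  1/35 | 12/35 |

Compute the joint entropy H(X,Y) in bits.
2.7497 bits

H(X,Y) = -Σ_{x,y} P(x,y) log₂ P(x,y). Per-cell terms -P(x,y)·log₂P(x,y):
  X=0: 0.30380, 0.23596, 0.23596
  X=1: 0.35763, 0.35763, 0.14655
  X=2: 0.43617, 0.14655, 0.52948
Sum of the 9 terms: H(X,Y) = 2.7497 bits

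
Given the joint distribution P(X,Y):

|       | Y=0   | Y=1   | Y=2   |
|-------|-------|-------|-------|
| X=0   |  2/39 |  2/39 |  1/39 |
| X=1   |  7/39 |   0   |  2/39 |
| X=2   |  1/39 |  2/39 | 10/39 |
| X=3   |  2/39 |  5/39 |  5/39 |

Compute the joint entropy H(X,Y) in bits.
3.0780 bits

H(X,Y) = -Σ_{x,y} P(x,y) log₂ P(x,y). Per-cell terms -P(x,y)·log₂P(x,y):
  X=0: 0.219764, 0.219764, 0.135523
  X=1: 0.444778, 0.000000, 0.219764
  X=2: 0.135523, 0.219764, 0.503455
  X=3: 0.219764, 0.379933, 0.379933
  (cells with P = 0 contribute 0)
Sum of the 12 terms: H(X,Y) = 3.0780 bits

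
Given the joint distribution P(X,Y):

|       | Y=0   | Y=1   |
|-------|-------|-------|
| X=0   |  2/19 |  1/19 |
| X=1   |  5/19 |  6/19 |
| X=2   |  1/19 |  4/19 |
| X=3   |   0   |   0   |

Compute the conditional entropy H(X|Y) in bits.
1.3123 bits

H(X|Y) = H(X,Y) - H(Y)

H(X,Y) = -Σ_{x,y} P(x,y) log₂ P(x,y). Per-cell terms -P(x,y)·log₂P(x,y):
  X=0: 0.341887, 0.223575
  X=1: 0.506842, 0.525147
  X=2: 0.223575, 0.473248
  X=3: 0.000000, 0.000000
  (cells with P = 0 contribute 0)
Sum of the 8 terms: H(X,Y) = 2.29427 bits

Marginal of Y (column sums):
  P(Y=0) = 2/19 + 5/19 + 1/19 + 0 = 8/19
  P(Y=1) = 1/19 + 6/19 + 4/19 + 0 = 11/19
H(Y) = -[(8/19)·log₂(8/19) + (11/19)·log₂(11/19)]
  = 0.525443 + 0.456498 = 0.98194 bits

H(X|Y) = H(X,Y) - H(Y) = 2.29427 - 0.98194 = 1.3123 bits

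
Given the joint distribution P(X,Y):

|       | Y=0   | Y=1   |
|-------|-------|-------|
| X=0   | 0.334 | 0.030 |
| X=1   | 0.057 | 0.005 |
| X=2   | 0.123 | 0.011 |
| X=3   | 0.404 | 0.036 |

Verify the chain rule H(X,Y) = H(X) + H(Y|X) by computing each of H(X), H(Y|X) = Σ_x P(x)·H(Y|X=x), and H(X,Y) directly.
H(X) = 1.6891 bits, H(Y|X) = 0.4092 bits, H(X,Y) = 2.0983 bits

Marginal of X (row sums):
  P(X=0) = 0.334 + 0.030 = 0.364
  P(X=1) = 0.057 + 0.005 = 0.062
  P(X=2) = 0.123 + 0.011 = 0.134
  P(X=3) = 0.404 + 0.036 = 0.440
H(X) = -[0.364·log₂(0.364) + 0.062·log₂(0.062) + 0.134·log₂(0.134) + 0.440·log₂(0.440)]
  = 0.53071 + 0.24872 + 0.38856 + 0.52115 = 1.6891 bits

H(Y|X) = Σ_x P(x)·H(Y|X=x):
  X=0: P(X=0) = 0.364, P(Y|X=0) = (167/182, 15/182) → H(Y|X=0) = 0.41064
  X=1: P(X=1) = 0.062, P(Y|X=1) = (57/62, 5/62) → H(Y|X=1) = 0.40445
  X=2: P(X=2) = 0.134, P(Y|X=2) = (123/134, 11/134) → H(Y|X=2) = 0.40950
  X=3: P(X=3) = 0.440, P(Y|X=3) = (101/110, 9/110) → H(Y|X=3) = 0.40855
H(Y|X) = 0.364·0.41064 + 0.062·0.40445 + 0.134·0.40950 + 0.440·0.40855 = 0.4092 bits

H(X,Y) = -Σ_{x,y} P(x,y) log₂ P(x,y). Per-cell terms -P(x,y)·log₂P(x,y):
  X=0: 0.52841, 0.15177
  X=1: 0.23557, 0.03822
  X=2: 0.37186, 0.07157
  X=3: 0.52826, 0.17265
Sum of the 8 terms: H(X,Y) = 2.0983 bits

Chain rule check:
  H(X) + H(Y|X) = 1.6891 + 0.4092 = 2.0983 bits
  H(X,Y) = 2.0983 bits
✓ Chain rule verified.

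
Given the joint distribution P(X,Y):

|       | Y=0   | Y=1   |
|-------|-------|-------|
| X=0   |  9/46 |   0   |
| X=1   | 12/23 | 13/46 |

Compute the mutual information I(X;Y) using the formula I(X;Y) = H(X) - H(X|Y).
0.1067 bits

I(X;Y) = H(X) - H(X|Y)

Marginal of X (row sums):
  P(X=0) = 9/46 + 0 = 9/46
  P(X=1) = 12/23 + 13/46 = 37/46
H(X) = -[(9/46)·log₂(9/46) + (37/46)·log₂(37/46)]
  = 0.46049 + 0.25265 = 0.7131 bits

Marginal of Y (column sums):
  P(Y=0) = 9/46 + 12/23 = 33/46
  P(Y=1) = 0 + 13/46 = 13/46
H(X|Y) = Σ_y P(y)·H(X|Y=y):
  Y=0: P(Y=0) = 33/46, P(X|Y=0) = (3/11, 8/11) → H(X|Y=0) = 0.84535
  Y=1: P(Y=1) = 13/46, P(X|Y=1) = (0, 1) → H(X|Y=1) = 0.00000
H(X|Y) = (33/46)·0.84535 + (13/46)·0.00000 = 0.6064 bits

I(X;Y) = H(X) - H(X|Y) = 0.7131 - 0.6064 = 0.1067 bits

Cross-check via I(X;Y) = H(X) + H(Y) - H(X,Y): computing H(Y) from the column sums and H(X,Y) from the 4 cells in the same way gives H(Y) = 0.8590 bits and H(X,Y) = 1.4654 bits, so
I(X;Y) = 0.7131 + 0.8590 - 1.4654 = 0.1067 bits ✓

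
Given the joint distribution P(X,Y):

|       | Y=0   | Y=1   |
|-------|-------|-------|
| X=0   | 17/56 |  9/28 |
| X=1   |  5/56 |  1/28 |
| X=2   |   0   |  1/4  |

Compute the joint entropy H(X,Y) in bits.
2.0313 bits

H(X,Y) = -Σ_{x,y} P(x,y) log₂ P(x,y). Per-cell terms -P(x,y)·log₂P(x,y):
  X=0: 0.5221, 0.5263
  X=1: 0.3112, 0.1717
  X=2: 0.0000, 0.5000
  (cells with P = 0 contribute 0)
Sum of the 6 terms: H(X,Y) = 2.0313 bits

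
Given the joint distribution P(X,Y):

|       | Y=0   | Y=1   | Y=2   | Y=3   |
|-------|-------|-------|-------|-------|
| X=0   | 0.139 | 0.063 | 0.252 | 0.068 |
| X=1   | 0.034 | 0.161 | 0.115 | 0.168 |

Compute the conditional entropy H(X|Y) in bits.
0.8493 bits

H(X|Y) = H(X,Y) - H(Y)

H(X,Y) = -Σ_{x,y} P(x,y) log₂ P(x,y). Per-cell terms -P(x,y)·log₂P(x,y):
  X=0: 0.3957112, 0.2512758, 0.5011031, 0.2637259
  X=1: 0.1658629, 0.4242137, 0.3588338, 0.4323424
Sum of the 8 terms: H(X,Y) = 2.793069 bits

Marginal of Y (column sums):
  P(Y=0) = 0.139 + 0.034 = 0.173
  P(Y=1) = 0.063 + 0.161 = 0.224
  P(Y=2) = 0.252 + 0.115 = 0.367
  P(Y=3) = 0.068 + 0.168 = 0.236
H(Y) = -[0.173·log₂(0.173) + 0.224·log₂(0.224) + 0.367·log₂(0.367) + 0.236·log₂(0.236)]
  = 0.4378900 + 0.4834882 + 0.5307363 + 0.4916213 = 1.943736 bits

H(X|Y) = H(X,Y) - H(Y) = 2.793069 - 1.943736 = 0.8493 bits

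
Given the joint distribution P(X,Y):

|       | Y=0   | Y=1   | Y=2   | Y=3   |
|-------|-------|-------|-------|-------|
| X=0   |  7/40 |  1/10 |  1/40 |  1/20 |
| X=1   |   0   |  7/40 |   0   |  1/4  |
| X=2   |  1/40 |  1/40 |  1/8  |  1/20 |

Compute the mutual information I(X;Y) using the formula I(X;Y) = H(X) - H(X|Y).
0.5464 bits

I(X;Y) = H(X) - H(X|Y)

Marginal of X (row sums):
  P(X=0) = 7/40 + 1/10 + 1/40 + 1/20 = 7/20
  P(X=1) = 0 + 7/40 + 0 + 1/4 = 17/40
  P(X=2) = 1/40 + 1/40 + 1/8 + 1/20 = 9/40
H(X) = -[(7/20)·log₂(7/20) + (17/40)·log₂(17/40) + (9/40)·log₂(9/40)]
  = 0.5301 + 0.5246 + 0.4842 = 1.5389 bits

Marginal of Y (column sums):
  P(Y=0) = 7/40 + 0 + 1/40 = 1/5
  P(Y=1) = 1/10 + 7/40 + 1/40 = 3/10
  P(Y=2) = 1/40 + 0 + 1/8 = 3/20
  P(Y=3) = 1/20 + 1/4 + 1/20 = 7/20
H(X|Y) = Σ_y P(y)·H(X|Y=y):
  Y=0: P(Y=0) = 1/5, P(X|Y=0) = (7/8, 0, 1/8) → H(X|Y=0) = 0.5436
  Y=1: P(Y=1) = 3/10, P(X|Y=1) = (1/3, 7/12, 1/12) → H(X|Y=1) = 1.2807
  Y=2: P(Y=2) = 3/20, P(X|Y=2) = (1/6, 0, 5/6) → H(X|Y=2) = 0.6500
  Y=3: P(Y=3) = 7/20, P(X|Y=3) = (1/7, 5/7, 1/7) → H(X|Y=3) = 1.1488
H(X|Y) = (1/5)·0.5436 + (3/10)·1.2807 + (3/20)·0.6500 + (7/20)·1.1488 = 0.9925 bits

I(X;Y) = H(X) - H(X|Y) = 1.5389 - 0.9925 = 0.5464 bits

Cross-check via I(X;Y) = H(X) + H(Y) - H(X,Y): computing H(Y) from the column sums and H(X,Y) from the 12 cells in the same way gives H(Y) = 1.9261 bits and H(X,Y) = 2.9186 bits, so
I(X;Y) = 1.5389 + 1.9261 - 2.9186 = 0.5464 bits ✓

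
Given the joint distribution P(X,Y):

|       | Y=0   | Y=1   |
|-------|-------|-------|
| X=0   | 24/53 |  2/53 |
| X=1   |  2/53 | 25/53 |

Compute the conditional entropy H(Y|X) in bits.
0.3860 bits

H(Y|X) = H(X,Y) - H(X)

H(X,Y) = -Σ_{x,y} P(x,y) log₂ P(x,y). Per-cell terms -P(x,y)·log₂P(x,y):
  X=0: 0.517566, 0.178412
  X=1: 0.178412, 0.511351
Sum of the 4 terms: H(X,Y) = 1.38574 bits

Marginal of X (row sums):
  P(X=0) = 24/53 + 2/53 = 26/53
  P(X=1) = 2/53 + 25/53 = 27/53
H(X) = -[(26/53)·log₂(26/53) + (27/53)·log₂(27/53)]
  = 0.504047 + 0.495696 = 0.99974 bits

H(Y|X) = H(X,Y) - H(X) = 1.38574 - 0.99974 = 0.3860 bits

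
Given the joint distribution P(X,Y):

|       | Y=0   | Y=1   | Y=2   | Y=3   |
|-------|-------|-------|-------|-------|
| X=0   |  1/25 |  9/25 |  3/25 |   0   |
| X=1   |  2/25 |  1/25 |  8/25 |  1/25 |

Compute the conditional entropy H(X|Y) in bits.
0.6697 bits

H(X|Y) = H(X,Y) - H(Y)

H(X,Y) = -Σ_{x,y} P(x,y) log₂ P(x,y). Per-cell terms -P(x,y)·log₂P(x,y):
  X=0: 0.18575425, 0.53061523, 0.36706724, 0.00000000
  X=1: 0.29150850, 0.18575425, 0.52603398, 0.18575425
  (cells with P = 0 contribute 0)
Sum of the 8 terms: H(X,Y) = 2.2724877 bits

Marginal of Y (column sums):
  P(Y=0) = 1/25 + 2/25 = 3/25
  P(Y=1) = 9/25 + 1/25 = 2/5
  P(Y=2) = 3/25 + 8/25 = 11/25
  P(Y=3) = 0 + 1/25 = 1/25
H(Y) = -[(3/25)·log₂(3/25) + (2/5)·log₂(2/5) + (11/25)·log₂(11/25) + (1/25)·log₂(1/25)]
  = 0.36706724 + 0.52877124 + 0.52114681 + 0.18575425 = 1.6027395 bits

H(X|Y) = H(X,Y) - H(Y) = 2.2724877 - 1.6027395 = 0.6697 bits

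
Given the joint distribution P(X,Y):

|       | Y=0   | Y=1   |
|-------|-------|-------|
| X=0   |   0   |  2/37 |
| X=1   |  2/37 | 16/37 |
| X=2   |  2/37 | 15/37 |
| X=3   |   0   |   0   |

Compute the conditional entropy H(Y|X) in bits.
0.4849 bits

H(Y|X) = H(X,Y) - H(X)

H(X,Y) = -Σ_{x,y} P(x,y) log₂ P(x,y). Per-cell terms -P(x,y)·log₂P(x,y):
  X=0: 0.00000, 0.22754
  X=1: 0.22754, 0.52301
  X=2: 0.22754, 0.52807
  X=3: 0.00000, 0.00000
  (cells with P = 0 contribute 0)
Sum of the 8 terms: H(X,Y) = 1.7337 bits

Marginal of X (row sums):
  P(X=0) = 0 + 2/37 = 2/37
  P(X=1) = 2/37 + 16/37 = 18/37
  P(X=2) = 2/37 + 15/37 = 17/37
  P(X=3) = 0 + 0 = 0
H(X) = -[(2/37)·log₂(2/37) + (18/37)·log₂(18/37) + (17/37)·log₂(17/37)]   (outcomes with P = 0 contribute 0)
  = 0.22754 + 0.50572 + 0.51551 = 1.2488 bits

H(Y|X) = H(X,Y) - H(X) = 1.7337 - 1.2488 = 0.4849 bits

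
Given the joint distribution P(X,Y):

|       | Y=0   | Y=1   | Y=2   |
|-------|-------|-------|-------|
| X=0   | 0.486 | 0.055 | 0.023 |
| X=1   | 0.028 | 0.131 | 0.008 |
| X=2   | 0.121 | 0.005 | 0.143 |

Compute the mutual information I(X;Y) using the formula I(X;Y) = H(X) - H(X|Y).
0.4643 bits

I(X;Y) = H(X) - H(X|Y)

Marginal of X (row sums):
  P(X=0) = 0.486 + 0.055 + 0.023 = 0.564
  P(X=1) = 0.028 + 0.131 + 0.008 = 0.167
  P(X=2) = 0.121 + 0.005 + 0.143 = 0.269
H(X) = -[0.564·log₂(0.564) + 0.167·log₂(0.167) + 0.269·log₂(0.269)]
  = 0.4660 + 0.4312 + 0.5096 = 1.4068 bits

Marginal of Y (column sums):
  P(Y=0) = 0.486 + 0.028 + 0.121 = 0.635
  P(Y=1) = 0.055 + 0.131 + 0.005 = 0.191
  P(Y=2) = 0.023 + 0.008 + 0.143 = 0.174
H(X|Y) = Σ_y P(y)·H(X|Y=y):
  Y=0: P(Y=0) = 0.635, P(X|Y=0) = (486/635, 28/635, 121/635) → H(X|Y=0) = 0.9496
  Y=1: P(Y=1) = 0.191, P(X|Y=1) = (55/191, 131/191, 5/191) → H(X|Y=1) = 1.0279
  Y=2: P(Y=2) = 0.174, P(X|Y=2) = (23/174, 4/87, 143/174) → H(X|Y=2) = 0.8228
H(X|Y) = 0.635·0.9496 + 0.191·1.0279 + 0.174·0.8228 = 0.9425 bits

I(X;Y) = H(X) - H(X|Y) = 1.4068 - 0.9425 = 0.4643 bits

Cross-check via I(X;Y) = H(X) + H(Y) - H(X,Y): computing H(Y) from the column sums and H(X,Y) from the 9 cells in the same way gives H(Y) = 1.3112 bits and H(X,Y) = 2.2537 bits, so
I(X;Y) = 1.4068 + 1.3112 - 2.2537 = 0.4643 bits ✓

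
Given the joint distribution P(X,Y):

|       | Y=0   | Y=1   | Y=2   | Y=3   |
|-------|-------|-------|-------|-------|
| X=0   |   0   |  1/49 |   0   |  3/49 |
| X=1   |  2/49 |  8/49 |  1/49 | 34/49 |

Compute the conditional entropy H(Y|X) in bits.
1.0491 bits

H(Y|X) = H(X,Y) - H(X)

H(X,Y) = -Σ_{x,y} P(x,y) log₂ P(x,y). Per-cell terms -P(x,y)·log₂P(x,y):
  X=0: 0.0000, 0.1146, 0.0000, 0.2467
  X=1: 0.1884, 0.4269, 0.1146, 0.3658
  (cells with P = 0 contribute 0)
Sum of the 8 terms: H(X,Y) = 1.4570 bits

Marginal of X (row sums):
  P(X=0) = 0 + 1/49 + 0 + 3/49 = 4/49
  P(X=1) = 2/49 + 8/49 + 1/49 + 34/49 = 45/49
H(X) = -[(4/49)·log₂(4/49) + (45/49)·log₂(45/49)]
  = 0.2951 + 0.1128 = 0.4079 bits

H(Y|X) = H(X,Y) - H(X) = 1.4570 - 0.4079 = 1.0491 bits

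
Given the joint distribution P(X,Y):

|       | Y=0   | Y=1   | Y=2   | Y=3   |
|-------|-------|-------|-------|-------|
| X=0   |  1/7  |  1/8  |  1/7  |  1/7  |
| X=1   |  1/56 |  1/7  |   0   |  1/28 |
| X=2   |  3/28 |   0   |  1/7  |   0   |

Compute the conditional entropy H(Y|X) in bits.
1.5674 bits

H(Y|X) = H(X,Y) - H(X)

H(X,Y) = -Σ_{x,y} P(x,y) log₂ P(x,y). Per-cell terms -P(x,y)·log₂P(x,y):
  X=0: 0.40105, 0.37500, 0.40105, 0.40105
  X=1: 0.10370, 0.40105, 0.00000, 0.17169
  X=2: 0.34526, 0.00000, 0.40105, 0.00000
  (cells with P = 0 contribute 0)
Sum of the 12 terms: H(X,Y) = 3.0009 bits

Marginal of X (row sums):
  P(X=0) = 1/7 + 1/8 + 1/7 + 1/7 = 31/56
  P(X=1) = 1/56 + 1/7 + 0 + 1/28 = 11/56
  P(X=2) = 3/28 + 0 + 1/7 + 0 = 1/4
H(X) = -[(31/56)·log₂(31/56) + (11/56)·log₂(11/56) + (1/4)·log₂(1/4)]
  = 0.47228 + 0.46120 + 0.50000 = 1.4335 bits

H(Y|X) = H(X,Y) - H(X) = 3.0009 - 1.4335 = 1.5674 bits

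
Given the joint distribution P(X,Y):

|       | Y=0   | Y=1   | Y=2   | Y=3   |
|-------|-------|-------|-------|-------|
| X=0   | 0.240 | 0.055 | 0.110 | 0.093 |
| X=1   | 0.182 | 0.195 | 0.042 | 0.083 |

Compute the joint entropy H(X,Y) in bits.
2.7906 bits

H(X,Y) = -Σ_{x,y} P(x,y) log₂ P(x,y). Per-cell terms -P(x,y)·log₂P(x,y):
  X=0: 0.4941, 0.2301, 0.3503, 0.3187
  X=1: 0.4474, 0.4599, 0.1921, 0.2980
Sum of the 8 terms: H(X,Y) = 2.7906 bits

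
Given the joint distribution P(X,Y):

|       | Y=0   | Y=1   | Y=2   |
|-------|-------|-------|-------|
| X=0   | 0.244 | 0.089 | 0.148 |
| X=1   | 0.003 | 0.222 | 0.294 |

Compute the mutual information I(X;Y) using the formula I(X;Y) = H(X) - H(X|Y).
0.3004 bits

I(X;Y) = H(X) - H(X|Y)

Marginal of X (row sums):
  P(X=0) = 0.244 + 0.089 + 0.148 = 0.481
  P(X=1) = 0.003 + 0.222 + 0.294 = 0.519
H(X) = -[0.481·log₂(0.481) + 0.519·log₂(0.519)]
  = 0.507884 + 0.491074 = 0.99896 bits

Marginal of Y (column sums):
  P(Y=0) = 0.244 + 0.003 = 0.247
  P(Y=1) = 0.089 + 0.222 = 0.311
  P(Y=2) = 0.148 + 0.294 = 0.442
H(X|Y) = Σ_y P(y)·H(X|Y=y):
  Y=0: P(Y=0) = 0.247, P(X|Y=0) = (244/247, 3/247) → H(X|Y=0) = 0.094704
  Y=1: P(Y=1) = 0.311, P(X|Y=1) = (89/311, 222/311) → H(X|Y=1) = 0.863727
  Y=2: P(Y=2) = 0.442, P(X|Y=2) = (74/221, 147/221) → H(X|Y=2) = 0.919797
H(X|Y) = 0.247·0.094704 + 0.311·0.863727 + 0.442·0.919797 = 0.69856 bits

I(X;Y) = H(X) - H(X|Y) = 0.99896 - 0.69856 = 0.3004 bits

Cross-check via I(X;Y) = H(X) + H(Y) - H(X,Y): computing H(Y) from the column sums and H(X,Y) from the 6 cells in the same way gives H(Y) = 1.54296 bits and H(X,Y) = 2.24153 bits, so
I(X;Y) = 0.99896 + 1.54296 - 2.24153 = 0.3004 bits ✓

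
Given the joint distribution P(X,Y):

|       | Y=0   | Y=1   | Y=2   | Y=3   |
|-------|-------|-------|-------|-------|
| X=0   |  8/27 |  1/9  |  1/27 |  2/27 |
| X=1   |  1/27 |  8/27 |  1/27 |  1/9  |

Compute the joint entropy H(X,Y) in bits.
2.5508 bits

H(X,Y) = -Σ_{x,y} P(x,y) log₂ P(x,y). Per-cell terms -P(x,y)·log₂P(x,y):
  X=0: 0.5200, 0.3522, 0.1761, 0.2781
  X=1: 0.1761, 0.5200, 0.1761, 0.3522
Sum of the 8 terms: H(X,Y) = 2.5508 bits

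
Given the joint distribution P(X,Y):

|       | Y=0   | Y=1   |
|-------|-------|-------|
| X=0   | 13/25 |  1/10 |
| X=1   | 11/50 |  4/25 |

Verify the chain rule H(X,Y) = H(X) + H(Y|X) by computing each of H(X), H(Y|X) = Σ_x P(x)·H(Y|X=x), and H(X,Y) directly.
H(X) = 0.9580 bits, H(Y|X) = 0.7683 bits, H(X,Y) = 1.7264 bits

Marginal of X (row sums):
  P(X=0) = 13/25 + 1/10 = 31/50
  P(X=1) = 11/50 + 4/25 = 19/50
H(X) = -[(31/50)·log₂(31/50) + (19/50)·log₂(19/50)]
  = 0.42759 + 0.53045 = 0.9580 bits

H(Y|X) = Σ_x P(x)·H(Y|X=x):
  X=0: P(X=0) = 31/50, P(Y|X=0) = (26/31, 5/31) → H(Y|X=0) = 0.63739
  X=1: P(X=1) = 19/50, P(Y|X=1) = (11/19, 8/19) → H(Y|X=1) = 0.98194
H(Y|X) = (31/50)·0.63739 + (19/50)·0.98194 = 0.7683 bits

H(X,Y) = -Σ_{x,y} P(x,y) log₂ P(x,y). Per-cell terms -P(x,y)·log₂P(x,y):
  X=0: 0.49058, 0.33219
  X=1: 0.48057, 0.42302
Sum of the 4 terms: H(X,Y) = 1.7264 bits

Chain rule check:
  H(X) + H(Y|X) = 0.9580 + 0.7683 = 1.7263 bits
  H(X,Y) = 1.7264 bits
✓ Chain rule verified (Δ = 0.0001 is 4-dp rounding noise: each of the three values was rounded independently).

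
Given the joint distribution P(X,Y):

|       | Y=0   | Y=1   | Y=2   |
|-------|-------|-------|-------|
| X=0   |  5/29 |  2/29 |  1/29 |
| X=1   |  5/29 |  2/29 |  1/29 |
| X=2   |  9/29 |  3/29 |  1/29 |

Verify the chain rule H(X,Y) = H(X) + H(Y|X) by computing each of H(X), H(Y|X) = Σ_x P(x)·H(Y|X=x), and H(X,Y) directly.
H(X) = 1.5440 bits, H(Y|X) = 1.2277 bits, H(X,Y) = 2.7717 bits

Marginal of X (row sums):
  P(X=0) = 5/29 + 2/29 + 1/29 = 8/29
  P(X=1) = 5/29 + 2/29 + 1/29 = 8/29
  P(X=2) = 9/29 + 3/29 + 1/29 = 13/29
H(X) = -[(8/29)·log₂(8/29) + (8/29)·log₂(8/29) + (13/29)·log₂(13/29)]
  = 0.51255 + 0.51255 + 0.51890 = 1.5440 bits

H(Y|X) = Σ_x P(x)·H(Y|X=x):
  X=0: P(X=0) = 8/29, P(Y|X=0) = (5/8, 1/4, 1/8) → H(Y|X=0) = 1.29879
  X=1: P(X=1) = 8/29, P(Y|X=1) = (5/8, 1/4, 1/8) → H(Y|X=1) = 1.29879
  X=2: P(X=2) = 13/29, P(Y|X=2) = (9/13, 3/13, 1/13) → H(Y|X=2) = 1.14012
H(Y|X) = (8/29)·1.29879 + (8/29)·1.29879 + (13/29)·1.14012 = 1.2277 bits

H(X,Y) = -Σ_{x,y} P(x,y) log₂ P(x,y). Per-cell terms -P(x,y)·log₂P(x,y):
  X=0: 0.43725, 0.26607, 0.16752
  X=1: 0.43725, 0.26607, 0.16752
  X=2: 0.52388, 0.33859, 0.16752
Sum of the 9 terms: H(X,Y) = 2.7717 bits

Chain rule check:
  H(X) + H(Y|X) = 1.5440 + 1.2277 = 2.7717 bits
  H(X,Y) = 2.7717 bits
✓ Chain rule verified.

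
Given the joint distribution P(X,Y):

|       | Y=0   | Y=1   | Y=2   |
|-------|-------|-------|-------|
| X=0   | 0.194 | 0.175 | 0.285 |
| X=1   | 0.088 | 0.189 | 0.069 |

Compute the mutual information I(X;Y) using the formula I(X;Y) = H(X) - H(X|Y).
0.0624 bits

I(X;Y) = H(X) - H(X|Y)

Marginal of X (row sums):
  P(X=0) = 0.194 + 0.175 + 0.285 = 0.654
  P(X=1) = 0.088 + 0.189 + 0.069 = 0.346
H(X) = -[0.654·log₂(0.654) + 0.346·log₂(0.346)]
  = 0.40066 + 0.52978 = 0.93044 bits

Marginal of Y (column sums):
  P(Y=0) = 0.194 + 0.088 = 0.282
  P(Y=1) = 0.175 + 0.189 = 0.364
  P(Y=2) = 0.285 + 0.069 = 0.354
H(X|Y) = Σ_y P(y)·H(X|Y=y):
  Y=0: P(Y=0) = 0.282, P(X|Y=0) = (97/141, 44/141) → H(X|Y=0) = 0.89553
  Y=1: P(Y=1) = 0.364, P(X|Y=1) = (25/52, 27/52) → H(X|Y=1) = 0.99893
  Y=2: P(Y=2) = 0.354, P(X|Y=2) = (95/118, 23/118) → H(X|Y=2) = 0.71164
H(X|Y) = 0.282·0.89553 + 0.364·0.99893 + 0.354·0.71164 = 0.86807 bits

I(X;Y) = H(X) - H(X|Y) = 0.93044 - 0.86807 = 0.0624 bits

Cross-check via I(X;Y) = H(X) + H(Y) - H(X,Y): computing H(Y) from the column sums and H(X,Y) from the 6 cells in the same way gives H(Y) = 1.57606 bits and H(X,Y) = 2.44413 bits, so
I(X;Y) = 0.93044 + 1.57606 - 2.44413 = 0.0624 bits ✓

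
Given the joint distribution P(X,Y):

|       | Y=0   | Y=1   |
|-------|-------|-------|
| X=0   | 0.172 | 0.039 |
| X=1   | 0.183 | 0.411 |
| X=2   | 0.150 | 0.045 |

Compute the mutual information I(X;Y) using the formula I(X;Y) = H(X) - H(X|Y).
0.1730 bits

I(X;Y) = H(X) - H(X|Y)

Marginal of X (row sums):
  P(X=0) = 0.172 + 0.039 = 0.211
  P(X=1) = 0.183 + 0.411 = 0.594
  P(X=2) = 0.150 + 0.045 = 0.195
H(X) = -[0.211·log₂(0.211) + 0.594·log₂(0.594) + 0.195·log₂(0.195)]
  = 0.4736 + 0.4464 + 0.4599 = 1.3799 bits

Marginal of Y (column sums):
  P(Y=0) = 0.172 + 0.183 + 0.150 = 0.505
  P(Y=1) = 0.039 + 0.411 + 0.045 = 0.495
H(X|Y) = Σ_y P(y)·H(X|Y=y):
  Y=0: P(Y=0) = 0.505, P(X|Y=0) = (172/505, 183/505, 30/101) → H(X|Y=0) = 1.5801
  Y=1: P(Y=1) = 0.495, P(X|Y=1) = (13/165, 137/165, 1/11) → H(X|Y=1) = 0.8261
H(X|Y) = 0.505·1.5801 + 0.495·0.8261 = 1.2069 bits

I(X;Y) = H(X) - H(X|Y) = 1.3799 - 1.2069 = 0.1730 bits

Cross-check via I(X;Y) = H(X) + H(Y) - H(X,Y): computing H(Y) from the column sums and H(X,Y) from the 6 cells in the same way gives H(Y) = 0.9999 bits and H(X,Y) = 2.2068 bits, so
I(X;Y) = 1.3799 + 0.9999 - 2.2068 = 0.1730 bits ✓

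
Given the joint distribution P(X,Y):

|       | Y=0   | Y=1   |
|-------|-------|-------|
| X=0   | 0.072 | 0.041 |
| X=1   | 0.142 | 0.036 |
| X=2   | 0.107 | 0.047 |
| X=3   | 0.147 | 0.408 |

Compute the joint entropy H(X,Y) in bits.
2.5214 bits

H(X,Y) = -Σ_{x,y} P(x,y) log₂ P(x,y). Per-cell terms -P(x,y)·log₂P(x,y):
  X=0: 0.2733, 0.1889
  X=1: 0.3999, 0.1727
  X=2: 0.3450, 0.2073
  X=3: 0.4066, 0.5277
Sum of the 8 terms: H(X,Y) = 2.5214 bits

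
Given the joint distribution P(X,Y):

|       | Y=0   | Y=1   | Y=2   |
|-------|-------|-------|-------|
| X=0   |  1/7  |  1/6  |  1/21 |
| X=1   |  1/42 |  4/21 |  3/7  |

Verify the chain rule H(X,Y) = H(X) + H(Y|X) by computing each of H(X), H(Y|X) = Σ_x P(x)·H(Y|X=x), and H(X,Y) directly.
H(X) = 0.9403 bits, H(Y|X) = 1.2087 bits, H(X,Y) = 2.1490 bits

Marginal of X (row sums):
  P(X=0) = 1/7 + 1/6 + 1/21 = 5/14
  P(X=1) = 1/42 + 4/21 + 3/7 = 9/14
H(X) = -[(5/14)·log₂(5/14) + (9/14)·log₂(9/14)]
  = 0.53051 + 0.40978 = 0.9403 bits

H(Y|X) = Σ_x P(x)·H(Y|X=x):
  X=0: P(X=0) = 5/14, P(Y|X=0) = (2/5, 7/15, 2/15) → H(Y|X=0) = 1.42947
  X=1: P(X=1) = 9/14, P(Y|X=1) = (1/27, 8/27, 2/3) → H(Y|X=1) = 1.08605
H(Y|X) = (5/14)·1.42947 + (9/14)·1.08605 = 1.2087 bits

H(X,Y) = -Σ_{x,y} P(x,y) log₂ P(x,y). Per-cell terms -P(x,y)·log₂P(x,y):
  X=0: 0.40105, 0.43083, 0.20916
  X=1: 0.12839, 0.45568, 0.52388
Sum of the 6 terms: H(X,Y) = 2.1490 bits

Chain rule check:
  H(X) + H(Y|X) = 0.9403 + 1.2087 = 2.1490 bits
  H(X,Y) = 2.1490 bits
✓ Chain rule verified.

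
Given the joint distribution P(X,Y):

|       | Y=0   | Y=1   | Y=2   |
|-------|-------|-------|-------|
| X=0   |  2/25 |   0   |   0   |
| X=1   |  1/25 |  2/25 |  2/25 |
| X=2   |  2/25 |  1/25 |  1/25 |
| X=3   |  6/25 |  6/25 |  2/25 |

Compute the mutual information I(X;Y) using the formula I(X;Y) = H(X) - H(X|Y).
0.1604 bits

I(X;Y) = H(X) - H(X|Y)

Marginal of X (row sums):
  P(X=0) = 2/25 + 0 + 0 = 2/25
  P(X=1) = 1/25 + 2/25 + 2/25 = 1/5
  P(X=2) = 2/25 + 1/25 + 1/25 = 4/25
  P(X=3) = 6/25 + 6/25 + 2/25 = 14/25
H(X) = -[(2/25)·log₂(2/25) + (1/5)·log₂(1/5) + (4/25)·log₂(4/25) + (14/25)·log₂(14/25)]
  = 0.291508 + 0.464386 + 0.423017 + 0.468441 = 1.64735 bits

Marginal of Y (column sums):
  P(Y=0) = 2/25 + 1/25 + 2/25 + 6/25 = 11/25
  P(Y=1) = 0 + 2/25 + 1/25 + 6/25 = 9/25
  P(Y=2) = 0 + 2/25 + 1/25 + 2/25 = 1/5
H(X|Y) = Σ_y P(y)·H(X|Y=y):
  Y=0: P(Y=0) = 11/25, P(X|Y=0) = (2/11, 1/11, 2/11, 6/11) → H(X|Y=0) = 1.685816
  Y=1: P(Y=1) = 9/25, P(X|Y=1) = (0, 2/9, 1/9, 2/3) → H(X|Y=1) = 1.224394
  Y=2: P(Y=2) = 1/5, P(X|Y=2) = (0, 2/5, 1/5, 2/5) → H(X|Y=2) = 1.521928
H(X|Y) = (11/25)·1.685816 + (9/25)·1.224394 + (1/5)·1.521928 = 1.48693 bits

I(X;Y) = H(X) - H(X|Y) = 1.64735 - 1.48693 = 0.1604 bits

Cross-check via I(X;Y) = H(X) + H(Y) - H(X,Y): computing H(Y) from the column sums and H(X,Y) from the 12 cells in the same way gives H(Y) = 1.51615 bits and H(X,Y) = 3.00307 bits, so
I(X;Y) = 1.64735 + 1.51615 - 3.00307 = 0.1604 bits ✓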